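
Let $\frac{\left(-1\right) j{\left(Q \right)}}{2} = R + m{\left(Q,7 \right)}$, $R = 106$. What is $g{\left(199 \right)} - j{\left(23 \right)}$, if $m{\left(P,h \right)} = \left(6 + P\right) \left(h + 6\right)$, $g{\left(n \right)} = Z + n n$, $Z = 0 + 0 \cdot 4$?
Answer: $40567$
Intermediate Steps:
$Z = 0$ ($Z = 0 + 0 = 0$)
$g{\left(n \right)} = n^{2}$ ($g{\left(n \right)} = 0 + n n = 0 + n^{2} = n^{2}$)
$m{\left(P,h \right)} = \left(6 + P\right) \left(6 + h\right)$
$j{\left(Q \right)} = -368 - 26 Q$ ($j{\left(Q \right)} = - 2 \left(106 + \left(36 + 6 Q + 6 \cdot 7 + Q 7\right)\right) = - 2 \left(106 + \left(36 + 6 Q + 42 + 7 Q\right)\right) = - 2 \left(106 + \left(78 + 13 Q\right)\right) = - 2 \left(184 + 13 Q\right) = -368 - 26 Q$)
$g{\left(199 \right)} - j{\left(23 \right)} = 199^{2} - \left(-368 - 598\right) = 39601 - \left(-368 - 598\right) = 39601 - -966 = 39601 + 966 = 40567$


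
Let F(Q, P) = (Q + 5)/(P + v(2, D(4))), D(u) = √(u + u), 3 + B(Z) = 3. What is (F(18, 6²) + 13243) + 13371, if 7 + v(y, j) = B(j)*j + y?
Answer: 825057/31 ≈ 26615.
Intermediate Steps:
B(Z) = 0 (B(Z) = -3 + 3 = 0)
D(u) = √2*√u (D(u) = √(2*u) = √2*√u)
v(y, j) = -7 + y (v(y, j) = -7 + (0*j + y) = -7 + (0 + y) = -7 + y)
F(Q, P) = (5 + Q)/(-5 + P) (F(Q, P) = (Q + 5)/(P + (-7 + 2)) = (5 + Q)/(P - 5) = (5 + Q)/(-5 + P))
(F(18, 6²) + 13243) + 13371 = ((5 + 18)/(-5 + 6²) + 13243) + 13371 = (23/(-5 + 36) + 13243) + 13371 = (23/31 + 13243) + 13371 = 410556/31 + 13371 = 825057/31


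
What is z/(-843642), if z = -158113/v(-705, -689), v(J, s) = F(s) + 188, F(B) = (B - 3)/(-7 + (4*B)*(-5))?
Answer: 725896783/727959559248 ≈ 0.00099717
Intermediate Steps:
F(B) = (-3 + B)/(-7 - 20*B)
v(J, s) = 188 + (3 - s)/(7 + 20*s) (v(J, s) = (3 - s)/(7 + 20*s) + 188 = 188 + (3 - s)/(7 + 20*s))
z = -2177690349/2588632 (z = -158113*(7 + 20*(-689))/(1319 + 3759*(-689)) = -158113*(7 - 13780)/(1319 - 2589951) = -158113/(-2588632/(-13773)) = -158113/((-1/13773*(-2588632))) = -158113/2588632/13773 = -158113*13773/2588632 = -2177690349/2588632 ≈ -841.25)
z/(-843642) = -2177690349/2588632/(-843642) = -2177690349/2588632*(-1/843642) = 725896783/727959559248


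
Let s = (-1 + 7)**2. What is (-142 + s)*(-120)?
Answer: 12720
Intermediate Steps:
s = 36 (s = 6**2 = 36)
(-142 + s)*(-120) = (-142 + 36)*(-120) = -106*(-120) = 12720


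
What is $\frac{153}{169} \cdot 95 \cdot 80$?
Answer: $\frac{1162800}{169} \approx 6880.5$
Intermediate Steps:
$\frac{153}{169} \cdot 95 \cdot 80 = \frac{14535}{169} \cdot 80 = \frac{1162800}{169}$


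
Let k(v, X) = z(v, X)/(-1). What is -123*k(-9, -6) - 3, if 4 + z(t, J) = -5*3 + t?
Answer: -3447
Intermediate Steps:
z(t, J) = -19 + t (z(t, J) = -4 + (-5*3 + t) = -4 + (-15 + t) = -19 + t)
k(v, X) = 19 - v (k(v, X) = (-19 + v)/(-1) = (-19 + v)*(-1) = 19 - v)
-123*k(-9, -6) - 3 = -123*(19 - 1*(-9)) - 3 = -123*(19 + 9) - 3 = -123*28 - 3 = -3444 - 3 = -3447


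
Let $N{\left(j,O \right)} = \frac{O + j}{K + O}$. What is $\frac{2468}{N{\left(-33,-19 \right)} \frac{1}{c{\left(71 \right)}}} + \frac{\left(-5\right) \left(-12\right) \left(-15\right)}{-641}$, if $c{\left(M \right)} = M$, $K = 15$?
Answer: $\frac{112332848}{8333} \approx 13480.0$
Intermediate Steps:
$N{\left(j,O \right)} = \frac{O + j}{15 + O}$
$\frac{2468}{N{\left(-33,-19 \right)} \frac{1}{c{\left(71 \right)}}} + \frac{\left(-5\right) \left(-12\right) \left(-15\right)}{-641} = \frac{2468}{\frac{-19 - 33}{15 - 19} \cdot \frac{1}{71}} + \frac{\left(-5\right) \left(-12\right) \left(-15\right)}{-641} = \frac{2468}{\frac{1}{-4} \left(-52\right) \frac{1}{71}} + 60 \left(-15\right) \left(- \frac{1}{641}\right) = \frac{2468}{\left(- \frac{1}{4}\right) \left(-52\right) \frac{1}{71}} - - \frac{900}{641} = \frac{2468}{13 \cdot \frac{1}{71}} + \frac{900}{641} = \frac{2468}{\frac{13}{71}} + \frac{900}{641} = 2468 \cdot \frac{71}{13} + \frac{900}{641} = \frac{175228}{13} + \frac{900}{641} = \frac{112332848}{8333}$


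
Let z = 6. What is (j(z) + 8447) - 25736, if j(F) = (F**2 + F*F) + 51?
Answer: -17166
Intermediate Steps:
j(F) = 51 + 2*F**2 (j(F) = (F**2 + F**2) + 51 = 2*F**2 + 51 = 51 + 2*F**2)
(j(z) + 8447) - 25736 = ((51 + 2*6**2) + 8447) - 25736 = ((51 + 2*36) + 8447) - 25736 = ((51 + 72) + 8447) - 25736 = (123 + 8447) - 25736 = 8570 - 25736 = -17166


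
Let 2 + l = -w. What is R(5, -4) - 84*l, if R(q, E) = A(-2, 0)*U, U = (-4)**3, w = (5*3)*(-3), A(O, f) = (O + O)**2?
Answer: -4636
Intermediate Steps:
A(O, f) = 4*O**2 (A(O, f) = (2*O)**2 = 4*O**2)
w = -45 (w = 15*(-3) = -45)
U = -64
l = 43 (l = -2 - 1*(-45) = -2 + 45 = 43)
R(q, E) = -1024 (R(q, E) = (4*(-2)**2)*(-64) = (4*4)*(-64) = 16*(-64) = -1024)
R(5, -4) - 84*l = -1024 - 84*43 = -1024 - 3612 = -4636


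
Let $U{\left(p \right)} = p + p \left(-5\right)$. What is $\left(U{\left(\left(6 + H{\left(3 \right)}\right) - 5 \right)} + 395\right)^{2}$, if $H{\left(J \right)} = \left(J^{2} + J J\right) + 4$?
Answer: $91809$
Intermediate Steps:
$H{\left(J \right)} = 4 + 2 J^{2}$ ($H{\left(J \right)} = \left(J^{2} + J^{2}\right) + 4 = 2 J^{2} + 4 = 4 + 2 J^{2}$)
$U{\left(p \right)} = - 4 p$ ($U{\left(p \right)} = p - 5 p = - 4 p$)
$\left(U{\left(\left(6 + H{\left(3 \right)}\right) - 5 \right)} + 395\right)^{2} = \left(- 4 \left(\left(6 + \left(4 + 2 \cdot 3^{2}\right)\right) - 5\right) + 395\right)^{2} = \left(- 4 \left(\left(6 + \left(4 + 2 \cdot 9\right)\right) - 5\right) + 395\right)^{2} = \left(- 4 \left(\left(6 + \left(4 + 18\right)\right) - 5\right) + 395\right)^{2} = \left(- 4 \left(\left(6 + 22\right) - 5\right) + 395\right)^{2} = \left(- 4 \left(28 - 5\right) + 395\right)^{2} = \left(\left(-4\right) 23 + 395\right)^{2} = \left(-92 + 395\right)^{2} = 303^{2} = 91809$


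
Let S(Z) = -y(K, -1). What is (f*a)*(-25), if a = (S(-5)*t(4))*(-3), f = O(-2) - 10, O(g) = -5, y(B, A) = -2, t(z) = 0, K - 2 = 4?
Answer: 0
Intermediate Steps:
K = 6 (K = 2 + 4 = 6)
S(Z) = 2 (S(Z) = -1*(-2) = 2)
f = -15 (f = -5 - 10 = -15)
a = 0 (a = (2*0)*(-3) = 0*(-3) = 0)
(f*a)*(-25) = -15*0*(-25) = 0*(-25) = 0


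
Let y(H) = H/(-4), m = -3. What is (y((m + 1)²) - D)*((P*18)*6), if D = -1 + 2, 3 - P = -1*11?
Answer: -3024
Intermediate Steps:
P = 14 (P = 3 - (-1)*11 = 3 - 1*(-11) = 3 + 11 = 14)
D = 1
y(H) = -H/4 (y(H) = H*(-¼) = -H/4)
(y((m + 1)²) - D)*((P*18)*6) = (-(-3 + 1)²/4 - 1*1)*((14*18)*6) = (-¼*(-2)² - 1)*(252*6) = (-¼*4 - 1)*1512 = (-1 - 1)*1512 = -2*1512 = -3024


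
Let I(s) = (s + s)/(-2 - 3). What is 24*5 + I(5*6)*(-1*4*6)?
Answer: 408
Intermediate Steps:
I(s) = -2*s/5 (I(s) = (2*s)/(-5) = (2*s)*(-⅕) = -2*s/5)
24*5 + I(5*6)*(-1*4*6) = 24*5 + (-2*6)*(-1*4*6) = 120 + (-⅖*30)*(-4*6) = 120 - 12*(-24) = 120 + 288 = 408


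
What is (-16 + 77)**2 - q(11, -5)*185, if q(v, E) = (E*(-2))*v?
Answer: -16629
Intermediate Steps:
q(v, E) = -2*E*v (q(v, E) = (-2*E)*v = -2*E*v)
(-16 + 77)**2 - q(11, -5)*185 = (-16 + 77)**2 - (-2*(-5)*11)*185 = 61**2 - 110*185 = 3721 - 1*20350 = 3721 - 20350 = -16629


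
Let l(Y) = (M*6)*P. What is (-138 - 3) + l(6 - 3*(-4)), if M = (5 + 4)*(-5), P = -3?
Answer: 669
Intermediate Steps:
M = -45 (M = 9*(-5) = -45)
l(Y) = 810 (l(Y) = -45*6*(-3) = -270*(-3) = 810)
(-138 - 3) + l(6 - 3*(-4)) = (-138 - 3) + 810 = -141 + 810 = 669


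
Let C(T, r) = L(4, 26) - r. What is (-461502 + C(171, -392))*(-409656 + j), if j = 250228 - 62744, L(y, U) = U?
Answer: 102439954448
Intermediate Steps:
j = 187484
C(T, r) = 26 - r
(-461502 + C(171, -392))*(-409656 + j) = (-461502 + (26 - 1*(-392)))*(-409656 + 187484) = (-461502 + (26 + 392))*(-222172) = (-461502 + 418)*(-222172) = -461084*(-222172) = 102439954448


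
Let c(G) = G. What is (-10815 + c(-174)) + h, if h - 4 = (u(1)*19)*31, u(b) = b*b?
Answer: -10396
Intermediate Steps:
u(b) = b²
h = 593 (h = 4 + (1²*19)*31 = 4 + (1*19)*31 = 4 + 19*31 = 4 + 589 = 593)
(-10815 + c(-174)) + h = (-10815 - 174) + 593 = -10989 + 593 = -10396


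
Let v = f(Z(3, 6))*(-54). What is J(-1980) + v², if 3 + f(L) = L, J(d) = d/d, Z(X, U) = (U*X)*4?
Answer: 13883077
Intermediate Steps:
Z(X, U) = 4*U*X
J(d) = 1
f(L) = -3 + L
v = -3726 (v = (-3 + 4*6*3)*(-54) = (-3 + 72)*(-54) = 69*(-54) = -3726)
J(-1980) + v² = 1 + (-3726)² = 1 + 13883076 = 13883077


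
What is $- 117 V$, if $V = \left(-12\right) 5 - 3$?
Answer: $7371$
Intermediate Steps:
$V = -63$ ($V = -60 - 3 = -63$)
$- 117 V = \left(-117\right) \left(-63\right) = 7371$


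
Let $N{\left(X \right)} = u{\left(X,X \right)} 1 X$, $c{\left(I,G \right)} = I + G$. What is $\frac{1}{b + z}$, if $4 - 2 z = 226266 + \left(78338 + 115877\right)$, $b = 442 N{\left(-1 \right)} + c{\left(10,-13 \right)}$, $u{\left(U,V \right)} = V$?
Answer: $- \frac{2}{419599} \approx -4.7665 \cdot 10^{-6}$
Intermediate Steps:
$c{\left(I,G \right)} = G + I$
$N{\left(X \right)} = X^{2}$ ($N{\left(X \right)} = X 1 X = X X = X^{2}$)
$b = 439$ ($b = 442 \left(-1\right)^{2} + \left(-13 + 10\right) = 442 \cdot 1 - 3 = 442 - 3 = 439$)
$z = - \frac{420477}{2}$ ($z = 2 - \frac{226266 + \left(78338 + 115877\right)}{2} = 2 - \frac{226266 + 194215}{2} = 2 - \frac{420481}{2} = - \frac{420477}{2} \approx -2.1024 \cdot 10^{5}$)
$\frac{1}{b + z} = \frac{1}{439 - \frac{420477}{2}} = \frac{1}{- \frac{419599}{2}} = - \frac{2}{419599}$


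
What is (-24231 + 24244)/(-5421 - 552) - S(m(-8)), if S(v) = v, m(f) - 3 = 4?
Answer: -41824/5973 ≈ -7.0022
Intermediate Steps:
m(f) = 7 (m(f) = 3 + 4 = 7)
(-24231 + 24244)/(-5421 - 552) - S(m(-8)) = (-24231 + 24244)/(-5421 - 552) - 1*7 = 13/(-5973) - 7 = 13*(-1/5973) - 7 = -13/5973 - 7 = -41824/5973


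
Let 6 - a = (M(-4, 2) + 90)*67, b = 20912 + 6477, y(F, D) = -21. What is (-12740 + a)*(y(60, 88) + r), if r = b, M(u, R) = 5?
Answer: -522701432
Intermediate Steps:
b = 27389
r = 27389
a = -6359 (a = 6 - (5 + 90)*67 = 6 - 95*67 = 6 - 1*6365 = 6 - 6365 = -6359)
(-12740 + a)*(y(60, 88) + r) = (-12740 - 6359)*(-21 + 27389) = -19099*27368 = -522701432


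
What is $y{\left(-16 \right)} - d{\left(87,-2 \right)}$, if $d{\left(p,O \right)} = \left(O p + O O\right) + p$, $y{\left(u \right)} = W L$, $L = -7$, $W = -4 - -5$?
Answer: $76$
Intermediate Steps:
$W = 1$ ($W = -4 + 5 = 1$)
$y{\left(u \right)} = -7$ ($y{\left(u \right)} = 1 \left(-7\right) = -7$)
$d{\left(p,O \right)} = p + O^{2} + O p$ ($d{\left(p,O \right)} = \left(O p + O^{2}\right) + p = \left(O^{2} + O p\right) + p = p + O^{2} + O p$)
$y{\left(-16 \right)} - d{\left(87,-2 \right)} = -7 - \left(87 + \left(-2\right)^{2} - 174\right) = -7 - \left(87 + 4 - 174\right) = -7 - -83 = -7 + 83 = 76$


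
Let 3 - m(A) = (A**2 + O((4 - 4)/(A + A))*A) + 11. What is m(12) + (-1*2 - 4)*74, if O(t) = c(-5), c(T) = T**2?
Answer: -896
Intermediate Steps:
O(t) = 25 (O(t) = (-5)**2 = 25)
m(A) = -8 - A**2 - 25*A (m(A) = 3 - ((A**2 + 25*A) + 11) = 3 - (11 + A**2 + 25*A) = 3 + (-11 - A**2 - 25*A) = -8 - A**2 - 25*A)
m(12) + (-1*2 - 4)*74 = (-8 - 1*12**2 - 25*12) + (-1*2 - 4)*74 = (-8 - 1*144 - 300) + (-2 - 4)*74 = (-8 - 144 - 300) - 6*74 = -452 - 444 = -896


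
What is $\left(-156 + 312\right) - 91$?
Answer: $65$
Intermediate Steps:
$\left(-156 + 312\right) - 91 = 156 - 91 = 65$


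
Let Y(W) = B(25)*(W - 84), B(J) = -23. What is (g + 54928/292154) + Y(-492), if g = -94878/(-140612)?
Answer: 136067007148163/10270089562 ≈ 13249.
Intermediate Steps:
Y(W) = 1932 - 23*W (Y(W) = -23*(W - 84) = -23*(-84 + W) = 1932 - 23*W)
g = 47439/70306 (g = -94878*(-1/140612) = 47439/70306 ≈ 0.67475)
(g + 54928/292154) + Y(-492) = (47439/70306 + 54928/292154) + (1932 - 23*(-492)) = (47439/70306 + 54928*(1/292154)) + (1932 + 11316) = (47439/70306 + 27464/146077) + 13248 = 8860630787/10270089562 + 13248 = 136067007148163/10270089562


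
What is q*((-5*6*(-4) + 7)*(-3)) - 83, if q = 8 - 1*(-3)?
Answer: -4274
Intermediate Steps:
q = 11 (q = 8 + 3 = 11)
q*((-5*6*(-4) + 7)*(-3)) - 83 = 11*((-5*6*(-4) + 7)*(-3)) - 83 = 11*((-30*(-4) + 7)*(-3)) - 83 = 11*((120 + 7)*(-3)) - 83 = 11*(127*(-3)) - 83 = 11*(-381) - 83 = -4191 - 83 = -4274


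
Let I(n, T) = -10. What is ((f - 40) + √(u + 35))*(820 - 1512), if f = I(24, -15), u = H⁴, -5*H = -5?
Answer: 30448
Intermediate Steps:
H = 1 (H = -⅕*(-5) = 1)
u = 1 (u = 1⁴ = 1)
f = -10
((f - 40) + √(u + 35))*(820 - 1512) = ((-10 - 40) + √(1 + 35))*(820 - 1512) = (-50 + √36)*(-692) = (-50 + 6)*(-692) = -44*(-692) = 30448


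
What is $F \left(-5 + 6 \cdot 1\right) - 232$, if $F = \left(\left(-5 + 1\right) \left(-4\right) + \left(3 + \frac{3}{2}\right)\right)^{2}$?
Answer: $\frac{753}{4} \approx 188.25$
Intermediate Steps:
$F = \frac{1681}{4}$ ($F = \left(\left(-4\right) \left(-4\right) + \left(3 + 3 \cdot \frac{1}{2}\right)\right)^{2} = \left(16 + \left(3 + \frac{3}{2}\right)\right)^{2} = \left(16 + \frac{9}{2}\right)^{2} = \left(\frac{41}{2}\right)^{2} = \frac{1681}{4} \approx 420.25$)
$F \left(-5 + 6 \cdot 1\right) - 232 = \frac{1681 \left(-5 + 6 \cdot 1\right)}{4} - 232 = \frac{1681 \left(-5 + 6\right)}{4} - 232 = \frac{1681}{4} \cdot 1 - 232 = \frac{1681}{4} - 232 = \frac{753}{4}$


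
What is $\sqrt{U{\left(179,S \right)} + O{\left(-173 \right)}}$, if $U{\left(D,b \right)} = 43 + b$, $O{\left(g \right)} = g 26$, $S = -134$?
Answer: $i \sqrt{4589} \approx 67.742 i$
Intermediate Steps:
$O{\left(g \right)} = 26 g$
$\sqrt{U{\left(179,S \right)} + O{\left(-173 \right)}} = \sqrt{\left(43 - 134\right) + 26 \left(-173\right)} = \sqrt{-91 - 4498} = \sqrt{-4589} = i \sqrt{4589}$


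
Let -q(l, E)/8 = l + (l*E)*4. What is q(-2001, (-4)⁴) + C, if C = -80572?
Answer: 16327628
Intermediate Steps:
q(l, E) = -8*l - 32*E*l (q(l, E) = -8*(l + (l*E)*4) = -8*(l + (E*l)*4) = -8*(l + 4*E*l) = -8*l - 32*E*l)
q(-2001, (-4)⁴) + C = -8*(-2001)*(1 + 4*(-4)⁴) - 80572 = -8*(-2001)*(1 + 4*256) - 80572 = -8*(-2001)*(1 + 1024) - 80572 = -8*(-2001)*1025 - 80572 = 16408200 - 80572 = 16327628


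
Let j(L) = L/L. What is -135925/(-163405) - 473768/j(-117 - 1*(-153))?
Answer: -15483184823/32681 ≈ -4.7377e+5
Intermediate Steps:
j(L) = 1
-135925/(-163405) - 473768/j(-117 - 1*(-153)) = -135925/(-163405) - 473768/1 = -135925*(-1/163405) - 473768*1 = 27185/32681 - 473768 = -15483184823/32681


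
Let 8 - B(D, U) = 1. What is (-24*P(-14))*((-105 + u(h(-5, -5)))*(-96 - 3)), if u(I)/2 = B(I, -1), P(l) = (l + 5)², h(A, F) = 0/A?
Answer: -17513496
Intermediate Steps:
h(A, F) = 0
B(D, U) = 7 (B(D, U) = 8 - 1*1 = 8 - 1 = 7)
P(l) = (5 + l)²
u(I) = 14 (u(I) = 2*7 = 14)
(-24*P(-14))*((-105 + u(h(-5, -5)))*(-96 - 3)) = (-24*(5 - 14)²)*((-105 + 14)*(-96 - 3)) = (-24*(-9)²)*(-91*(-99)) = -24*81*9009 = -1944*9009 = -17513496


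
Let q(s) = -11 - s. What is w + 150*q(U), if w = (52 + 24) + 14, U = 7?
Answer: -2610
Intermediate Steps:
w = 90 (w = 76 + 14 = 90)
w + 150*q(U) = 90 + 150*(-11 - 1*7) = 90 + 150*(-11 - 7) = 90 + 150*(-18) = 90 - 2700 = -2610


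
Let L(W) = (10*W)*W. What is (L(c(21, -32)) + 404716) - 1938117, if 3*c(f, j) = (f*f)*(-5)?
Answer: 3868849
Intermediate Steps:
c(f, j) = -5*f²/3 (c(f, j) = ((f*f)*(-5))/3 = (f²*(-5))/3 = (-5*f²)/3 = -5*f²/3)
L(W) = 10*W²
(L(c(21, -32)) + 404716) - 1938117 = (10*(-5/3*21²)² + 404716) - 1938117 = (10*(-5/3*441)² + 404716) - 1938117 = (10*(-735)² + 404716) - 1938117 = (10*540225 + 404716) - 1938117 = (5402250 + 404716) - 1938117 = 5806966 - 1938117 = 3868849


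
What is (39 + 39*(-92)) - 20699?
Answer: -24248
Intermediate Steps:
(39 + 39*(-92)) - 20699 = (39 - 3588) - 20699 = -3549 - 20699 = -24248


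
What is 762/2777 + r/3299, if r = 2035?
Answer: 8165033/9161323 ≈ 0.89125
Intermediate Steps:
762/2777 + r/3299 = 762/2777 + 2035/3299 = 8165033/9161323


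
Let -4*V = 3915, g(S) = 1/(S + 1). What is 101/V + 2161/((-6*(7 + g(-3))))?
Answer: -2825357/50895 ≈ -55.513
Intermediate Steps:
g(S) = 1/(1 + S)
V = -3915/4 (V = -1/4*3915 = -3915/4 ≈ -978.75)
101/V + 2161/((-6*(7 + g(-3)))) = 101/(-3915/4) + 2161/((-6*(7 + 1/(1 - 3)))) = 101*(-4/3915) + 2161/((-6*(7 + 1/(-2)))) = -404/3915 + 2161/((-6*(7 - 1/2))) = -404/3915 + 2161/((-6*13/2)) = -404/3915 + 2161/(-39) = -404/3915 + 2161*(-1/39) = -404/3915 - 2161/39 = -2825357/50895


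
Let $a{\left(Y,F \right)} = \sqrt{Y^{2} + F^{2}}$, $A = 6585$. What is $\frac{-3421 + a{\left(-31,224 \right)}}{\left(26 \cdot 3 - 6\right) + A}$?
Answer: $- \frac{3421}{6657} + \frac{\sqrt{51137}}{6657} \approx -0.47993$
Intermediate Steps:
$a{\left(Y,F \right)} = \sqrt{F^{2} + Y^{2}}$
$\frac{-3421 + a{\left(-31,224 \right)}}{\left(26 \cdot 3 - 6\right) + A} = \frac{-3421 + \sqrt{224^{2} + \left(-31\right)^{2}}}{\left(26 \cdot 3 - 6\right) + 6585} = \frac{-3421 + \sqrt{50176 + 961}}{\left(78 - 6\right) + 6585} = \frac{-3421 + \sqrt{51137}}{72 + 6585} = \frac{-3421 + \sqrt{51137}}{6657} = \left(-3421 + \sqrt{51137}\right) \frac{1}{6657} = - \frac{3421}{6657} + \frac{\sqrt{51137}}{6657}$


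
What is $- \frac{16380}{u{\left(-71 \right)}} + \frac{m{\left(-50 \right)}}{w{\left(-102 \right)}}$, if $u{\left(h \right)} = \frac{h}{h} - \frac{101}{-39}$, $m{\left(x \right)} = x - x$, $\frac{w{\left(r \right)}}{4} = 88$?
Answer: $-4563$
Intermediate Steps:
$w{\left(r \right)} = 352$ ($w{\left(r \right)} = 4 \cdot 88 = 352$)
$m{\left(x \right)} = 0$
$u{\left(h \right)} = \frac{140}{39}$ ($u{\left(h \right)} = 1 - - \frac{101}{39} = 1 + \frac{101}{39} = \frac{140}{39}$)
$- \frac{16380}{u{\left(-71 \right)}} + \frac{m{\left(-50 \right)}}{w{\left(-102 \right)}} = - \frac{16380}{\frac{140}{39}} + \frac{0}{352} = \left(-16380\right) \frac{39}{140} + 0 \cdot \frac{1}{352} = -4563 + 0 = -4563$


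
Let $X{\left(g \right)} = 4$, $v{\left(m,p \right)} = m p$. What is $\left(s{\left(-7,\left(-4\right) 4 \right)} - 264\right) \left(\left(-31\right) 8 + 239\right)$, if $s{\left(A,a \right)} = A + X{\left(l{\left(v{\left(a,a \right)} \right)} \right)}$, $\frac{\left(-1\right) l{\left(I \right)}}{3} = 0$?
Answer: $2403$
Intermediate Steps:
$l{\left(I \right)} = 0$ ($l{\left(I \right)} = \left(-3\right) 0 = 0$)
$s{\left(A,a \right)} = 4 + A$ ($s{\left(A,a \right)} = A + 4 = 4 + A$)
$\left(s{\left(-7,\left(-4\right) 4 \right)} - 264\right) \left(\left(-31\right) 8 + 239\right) = \left(\left(4 - 7\right) - 264\right) \left(\left(-31\right) 8 + 239\right) = \left(-3 - 264\right) \left(-248 + 239\right) = \left(-267\right) \left(-9\right) = 2403$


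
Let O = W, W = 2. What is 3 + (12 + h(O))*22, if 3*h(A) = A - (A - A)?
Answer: 845/3 ≈ 281.67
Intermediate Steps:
O = 2
h(A) = A/3 (h(A) = (A - (A - A))/3 = (A - 1*0)/3 = (A + 0)/3 = A/3)
3 + (12 + h(O))*22 = 3 + (12 + (1/3)*2)*22 = 3 + (12 + 2/3)*22 = 3 + (38/3)*22 = 3 + 836/3 = 845/3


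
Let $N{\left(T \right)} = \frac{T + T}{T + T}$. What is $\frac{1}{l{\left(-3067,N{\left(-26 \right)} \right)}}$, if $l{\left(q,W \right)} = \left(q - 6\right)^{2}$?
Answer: $\frac{1}{9443329} \approx 1.0589 \cdot 10^{-7}$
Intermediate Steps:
$N{\left(T \right)} = 1$ ($N{\left(T \right)} = \frac{2 T}{2 T} = 2 T \frac{1}{2 T} = 1$)
$l{\left(q,W \right)} = \left(-6 + q\right)^{2}$
$\frac{1}{l{\left(-3067,N{\left(-26 \right)} \right)}} = \frac{1}{\left(-6 - 3067\right)^{2}} = \frac{1}{\left(-3073\right)^{2}} = \frac{1}{9443329}$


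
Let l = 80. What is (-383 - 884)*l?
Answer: -101360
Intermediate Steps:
(-383 - 884)*l = (-383 - 884)*80 = -1267*80 = -101360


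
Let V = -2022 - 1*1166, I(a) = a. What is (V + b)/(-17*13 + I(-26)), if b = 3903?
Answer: -55/19 ≈ -2.8947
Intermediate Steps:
V = -3188 (V = -2022 - 1166 = -3188)
(V + b)/(-17*13 + I(-26)) = (-3188 + 3903)/(-17*13 - 26) = 715/(-221 - 26) = 715/(-247) = 715*(-1/247) = -55/19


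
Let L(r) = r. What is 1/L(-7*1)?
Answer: -⅐ ≈ -0.14286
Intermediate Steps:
1/L(-7*1) = 1/(-7*1) = 1/(-7) = -⅐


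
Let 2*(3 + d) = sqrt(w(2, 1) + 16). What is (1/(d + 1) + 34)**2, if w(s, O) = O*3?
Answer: 12176/9 + 440*sqrt(19)/9 ≈ 1566.0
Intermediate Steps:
w(s, O) = 3*O
d = -3 + sqrt(19)/2 (d = -3 + sqrt(3*1 + 16)/2 = -3 + sqrt(3 + 16)/2 = -3 + sqrt(19)/2 ≈ -0.82055)
(1/(d + 1) + 34)**2 = (1/((-3 + sqrt(19)/2) + 1) + 34)**2 = (1/(-2 + sqrt(19)/2) + 34)**2 = (34 + 1/(-2 + sqrt(19)/2))**2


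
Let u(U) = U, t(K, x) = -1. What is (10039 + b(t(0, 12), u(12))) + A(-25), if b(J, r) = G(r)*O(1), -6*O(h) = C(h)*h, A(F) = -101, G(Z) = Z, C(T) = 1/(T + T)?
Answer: 9937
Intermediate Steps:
C(T) = 1/(2*T)
O(h) = -1/12 (O(h) = -1/(2*h)*h/6 = -1/6*1/2 = -1/12)
b(J, r) = -r/12 (b(J, r) = r*(-1/12) = -r/12)
(10039 + b(t(0, 12), u(12))) + A(-25) = (10039 - 1/12*12) - 101 = (10039 - 1) - 101 = 10038 - 101 = 9937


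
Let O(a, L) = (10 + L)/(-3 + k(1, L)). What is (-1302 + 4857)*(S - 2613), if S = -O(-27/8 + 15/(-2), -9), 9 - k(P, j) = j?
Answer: -9289452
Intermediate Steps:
k(P, j) = 9 - j
O(a, L) = (10 + L)/(6 - L) (O(a, L) = (10 + L)/(-3 + (9 - L)) = (10 + L)/(6 - L))
S = -1/15 (S = -(-10 - 1*(-9))/(-6 - 9) = -(-10 + 9)/(-15) = -(-1)*(-1)/15 = -1*1/15 = -1/15 ≈ -0.066667)
(-1302 + 4857)*(S - 2613) = (-1302 + 4857)*(-1/15 - 2613) = 3555*(-39196/15) = -9289452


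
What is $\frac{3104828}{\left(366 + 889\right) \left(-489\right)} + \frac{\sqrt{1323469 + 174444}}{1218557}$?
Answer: $- \frac{3104828}{613695} + \frac{\sqrt{1497913}}{1218557} \approx -5.0582$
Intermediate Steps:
$\frac{3104828}{\left(366 + 889\right) \left(-489\right)} + \frac{\sqrt{1323469 + 174444}}{1218557} = \frac{3104828}{1255 \left(-489\right)} + \sqrt{1497913} \cdot \frac{1}{1218557} = \frac{3104828}{-613695} + \frac{\sqrt{1497913}}{1218557} = 3104828 \left(- \frac{1}{613695}\right) + \frac{\sqrt{1497913}}{1218557} = - \frac{3104828}{613695} + \frac{\sqrt{1497913}}{1218557}$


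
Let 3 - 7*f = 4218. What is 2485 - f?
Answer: 21610/7 ≈ 3087.1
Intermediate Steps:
f = -4215/7 (f = 3/7 - ⅐*4218 = 3/7 - 4218/7 = -4215/7 ≈ -602.14)
2485 - f = 2485 - 1*(-4215/7) = 2485 + 4215/7 = 21610/7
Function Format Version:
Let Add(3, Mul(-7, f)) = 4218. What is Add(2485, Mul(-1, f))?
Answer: Rational(21610, 7) ≈ 3087.1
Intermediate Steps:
f = Rational(-4215, 7) (f = Add(Rational(3, 7), Mul(Rational(-1, 7), 4218)) = Add(Rational(3, 7), Rational(-4218, 7)) = Rational(-4215, 7) ≈ -602.14)
Add(2485, Mul(-1, f)) = Add(2485, Mul(-1, Rational(-4215, 7))) = Add(2485, Rational(4215, 7)) = Rational(21610, 7)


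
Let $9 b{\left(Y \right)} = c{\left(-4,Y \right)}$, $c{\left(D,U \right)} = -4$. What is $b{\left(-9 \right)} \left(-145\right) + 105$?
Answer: $\frac{1525}{9} \approx 169.44$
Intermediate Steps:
$b{\left(Y \right)} = - \frac{4}{9}$ ($b{\left(Y \right)} = \frac{1}{9} \left(-4\right) = - \frac{4}{9}$)
$b{\left(-9 \right)} \left(-145\right) + 105 = \left(- \frac{4}{9}\right) \left(-145\right) + 105 = \frac{580}{9} + 105 = \frac{1525}{9}$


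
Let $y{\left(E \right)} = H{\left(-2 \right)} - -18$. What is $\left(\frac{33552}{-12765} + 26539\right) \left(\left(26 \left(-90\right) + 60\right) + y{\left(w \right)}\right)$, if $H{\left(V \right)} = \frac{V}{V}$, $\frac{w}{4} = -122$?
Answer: $- \frac{255294622121}{4255} \approx -5.9999 \cdot 10^{7}$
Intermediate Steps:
$w = -488$ ($w = 4 \left(-122\right) = -488$)
$H{\left(V \right)} = 1$
$y{\left(E \right)} = 19$ ($y{\left(E \right)} = 1 - -18 = 1 + 18 = 19$)
$\left(\frac{33552}{-12765} + 26539\right) \left(\left(26 \left(-90\right) + 60\right) + y{\left(w \right)}\right) = \left(\frac{33552}{-12765} + 26539\right) \left(\left(26 \left(-90\right) + 60\right) + 19\right) = \left(33552 \left(- \frac{1}{12765}\right) + 26539\right) \left(\left(-2340 + 60\right) + 19\right) = \left(- \frac{11184}{4255} + 26539\right) \left(-2280 + 19\right) = \frac{112912261}{4255} \left(-2261\right) = - \frac{255294622121}{4255}$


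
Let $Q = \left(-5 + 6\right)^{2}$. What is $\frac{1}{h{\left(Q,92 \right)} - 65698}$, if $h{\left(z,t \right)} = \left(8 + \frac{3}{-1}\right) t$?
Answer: $- \frac{1}{65238} \approx -1.5328 \cdot 10^{-5}$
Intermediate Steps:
$Q = 1$ ($Q = 1^{2} = 1$)
$h{\left(z,t \right)} = 5 t$ ($h{\left(z,t \right)} = \left(8 + 3 \left(-1\right)\right) t = \left(8 - 3\right) t = 5 t$)
$\frac{1}{h{\left(Q,92 \right)} - 65698} = \frac{1}{5 \cdot 92 - 65698} = \frac{1}{460 - 65698} = \frac{1}{-65238} = - \frac{1}{65238}$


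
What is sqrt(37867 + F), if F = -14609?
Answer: sqrt(23258) ≈ 152.51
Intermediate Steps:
sqrt(37867 + F) = sqrt(37867 - 14609) = sqrt(23258)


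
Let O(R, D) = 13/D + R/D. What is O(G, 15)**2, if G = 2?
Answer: 1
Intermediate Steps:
O(G, 15)**2 = ((13 + 2)/15)**2 = ((1/15)*15)**2 = 1**2 = 1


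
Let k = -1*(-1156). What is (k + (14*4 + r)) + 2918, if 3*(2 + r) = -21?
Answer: 4121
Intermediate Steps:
r = -9 (r = -2 + (1/3)*(-21) = -2 - 7 = -9)
k = 1156
(k + (14*4 + r)) + 2918 = (1156 + (14*4 - 9)) + 2918 = (1156 + (56 - 9)) + 2918 = (1156 + 47) + 2918 = 1203 + 2918 = 4121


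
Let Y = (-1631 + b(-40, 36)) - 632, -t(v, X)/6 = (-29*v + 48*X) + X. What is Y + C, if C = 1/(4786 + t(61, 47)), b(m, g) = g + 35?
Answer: -3467743/1582 ≈ -2192.0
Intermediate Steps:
b(m, g) = 35 + g
t(v, X) = -294*X + 174*v (t(v, X) = -6*((-29*v + 48*X) + X) = -6*(-29*v + 49*X) = -294*X + 174*v)
C = 1/1582 (C = 1/(4786 + (-294*47 + 174*61)) = 1/(4786 + (-13818 + 10614)) = 1/(4786 - 3204) = 1/1582 ≈ 0.00063211)
Y = -2192 (Y = (-1631 + (35 + 36)) - 632 = (-1631 + 71) - 632 = -1560 - 632 = -2192)
Y + C = -2192 + 1/1582 = -3467743/1582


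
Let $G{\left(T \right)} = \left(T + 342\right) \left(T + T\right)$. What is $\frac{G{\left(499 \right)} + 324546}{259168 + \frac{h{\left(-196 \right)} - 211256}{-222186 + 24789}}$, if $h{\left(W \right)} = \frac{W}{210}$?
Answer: $\frac{132544189620}{29514921319} \approx 4.4908$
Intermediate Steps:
$h{\left(W \right)} = \frac{W}{210}$ ($h{\left(W \right)} = W \frac{1}{210} = \frac{W}{210}$)
$G{\left(T \right)} = 2 T \left(342 + T\right)$ ($G{\left(T \right)} = \left(342 + T\right) 2 T = 2 T \left(342 + T\right)$)
$\frac{G{\left(499 \right)} + 324546}{259168 + \frac{h{\left(-196 \right)} - 211256}{-222186 + 24789}} = \frac{2 \cdot 499 \left(342 + 499\right) + 324546}{259168 + \frac{\frac{1}{210} \left(-196\right) - 211256}{-222186 + 24789}} = \frac{2 \cdot 499 \cdot 841 + 324546}{259168 + \frac{- \frac{14}{15} - 211256}{-197397}} = \frac{839318 + 324546}{259168 - - \frac{3168854}{2960955}} = \frac{1163864}{259168 + \frac{3168854}{2960955}} = \frac{1163864}{\frac{767387954294}{2960955}} = 1163864 \cdot \frac{2960955}{767387954294} = \frac{132544189620}{29514921319}$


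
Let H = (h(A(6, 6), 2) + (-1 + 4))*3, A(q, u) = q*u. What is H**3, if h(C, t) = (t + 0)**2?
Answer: 9261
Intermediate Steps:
h(C, t) = t**2
H = 21 (H = (2**2 + (-1 + 4))*3 = (4 + 3)*3 = 7*3 = 21)
H**3 = 21**3 = 9261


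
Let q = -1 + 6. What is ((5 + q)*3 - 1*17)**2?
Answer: 169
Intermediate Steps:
q = 5
((5 + q)*3 - 1*17)**2 = ((5 + 5)*3 - 1*17)**2 = (10*3 - 17)**2 = (30 - 17)**2 = 13**2 = 169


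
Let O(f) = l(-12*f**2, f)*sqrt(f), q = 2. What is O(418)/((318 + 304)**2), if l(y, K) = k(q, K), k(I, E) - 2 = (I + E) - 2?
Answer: 105*sqrt(418)/96721 ≈ 0.022195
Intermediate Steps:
k(I, E) = E + I (k(I, E) = 2 + ((I + E) - 2) = 2 + ((E + I) - 2) = 2 + (-2 + E + I) = E + I)
l(y, K) = 2 + K (l(y, K) = K + 2 = 2 + K)
O(f) = sqrt(f)*(2 + f) (O(f) = (2 + f)*sqrt(f) = sqrt(f)*(2 + f))
O(418)/((318 + 304)**2) = (sqrt(418)*(2 + 418))/((318 + 304)**2) = (sqrt(418)*420)/(622**2) = (420*sqrt(418))/386884 = (420*sqrt(418))*(1/386884) = 105*sqrt(418)/96721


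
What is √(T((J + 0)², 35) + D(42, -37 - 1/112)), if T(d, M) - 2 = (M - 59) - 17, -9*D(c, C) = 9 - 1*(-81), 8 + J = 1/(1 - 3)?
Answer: 7*I ≈ 7.0*I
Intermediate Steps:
J = -17/2 (J = -8 + 1/(1 - 3) = -8 + 1/(-2) = -8 - ½ = -17/2 ≈ -8.5000)
D(c, C) = -10 (D(c, C) = -(9 - 1*(-81))/9 = -(9 + 81)/9 = -⅑*90 = -10)
T(d, M) = -74 + M (T(d, M) = 2 + ((M - 59) - 17) = 2 + ((-59 + M) - 17) = 2 + (-76 + M) = -74 + M)
√(T((J + 0)², 35) + D(42, -37 - 1/112)) = √((-74 + 35) - 10) = √(-39 - 10) = √(-49) = 7*I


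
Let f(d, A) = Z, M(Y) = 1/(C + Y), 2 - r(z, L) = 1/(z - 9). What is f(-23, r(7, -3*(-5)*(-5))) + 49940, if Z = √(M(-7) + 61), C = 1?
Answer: 49940 + √2190/6 ≈ 49948.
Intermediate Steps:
r(z, L) = 2 - 1/(-9 + z) (r(z, L) = 2 - 1/(z - 9) = 2 - 1/(-9 + z))
M(Y) = 1/(1 + Y)
Z = √2190/6 (Z = √(1/(1 - 7) + 61) = √(1/(-6) + 61) = √(-⅙ + 61) = √(365/6) = √2190/6 ≈ 7.7996)
f(d, A) = √2190/6
f(-23, r(7, -3*(-5)*(-5))) + 49940 = √2190/6 + 49940 = 49940 + √2190/6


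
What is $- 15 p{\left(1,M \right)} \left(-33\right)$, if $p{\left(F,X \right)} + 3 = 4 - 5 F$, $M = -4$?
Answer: $-1980$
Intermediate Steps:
$p{\left(F,X \right)} = 1 - 5 F$ ($p{\left(F,X \right)} = -3 - \left(-4 + 5 F\right) = 1 - 5 F$)
$- 15 p{\left(1,M \right)} \left(-33\right) = - 15 \left(1 - 5\right) \left(-33\right) = \left(-15\right) \left(-4\right) \left(-33\right) = 60 \left(-33\right) = -1980$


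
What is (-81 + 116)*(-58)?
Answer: -2030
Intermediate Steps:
(-81 + 116)*(-58) = 35*(-58) = -2030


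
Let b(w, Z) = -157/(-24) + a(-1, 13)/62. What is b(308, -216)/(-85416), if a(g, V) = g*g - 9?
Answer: -4771/63549504 ≈ -7.5075e-5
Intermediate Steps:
a(g, V) = -9 + g**2 (a(g, V) = g**2 - 9 = -9 + g**2)
b(w, Z) = 4771/744 (b(w, Z) = -157/(-24) + (-9 + (-1)**2)/62 = -157*(-1/24) + (-9 + 1)*(1/62) = 157/24 - 8*1/62 = 157/24 - 4/31 = 4771/744)
b(308, -216)/(-85416) = (4771/744)/(-85416) = (4771/744)*(-1/85416) = -4771/63549504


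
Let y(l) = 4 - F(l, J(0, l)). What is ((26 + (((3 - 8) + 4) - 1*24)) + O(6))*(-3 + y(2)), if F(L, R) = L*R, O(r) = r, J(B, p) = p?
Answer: -21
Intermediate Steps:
y(l) = 4 - l² (y(l) = 4 - l*l = 4 - l²)
((26 + (((3 - 8) + 4) - 1*24)) + O(6))*(-3 + y(2)) = ((26 + (((3 - 8) + 4) - 1*24)) + 6)*(-3 + (4 - 1*2²)) = ((26 + ((-5 + 4) - 24)) + 6)*(-3 + (4 - 1*4)) = ((26 + (-1 - 24)) + 6)*(-3 + (4 - 4)) = ((26 - 25) + 6)*(-3 + 0) = (1 + 6)*(-3) = 7*(-3) = -21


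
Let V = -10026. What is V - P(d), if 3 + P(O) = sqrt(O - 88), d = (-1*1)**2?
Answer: -10023 - I*sqrt(87) ≈ -10023.0 - 9.3274*I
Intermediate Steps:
d = 1 (d = (-1)**2 = 1)
P(O) = -3 + sqrt(-88 + O) (P(O) = -3 + sqrt(O - 88) = -3 + sqrt(-88 + O))
V - P(d) = -10026 - (-3 + sqrt(-88 + 1)) = -10026 - (-3 + sqrt(-87)) = -10026 - (-3 + I*sqrt(87)) = -10026 + (3 - I*sqrt(87)) = -10023 - I*sqrt(87)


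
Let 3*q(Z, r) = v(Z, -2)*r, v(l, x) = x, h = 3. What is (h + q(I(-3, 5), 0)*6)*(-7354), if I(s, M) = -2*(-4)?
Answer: -22062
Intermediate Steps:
I(s, M) = 8
q(Z, r) = -2*r/3 (q(Z, r) = (-2*r)/3 = -2*r/3)
(h + q(I(-3, 5), 0)*6)*(-7354) = (3 - 2/3*0*6)*(-7354) = (3 + 0*6)*(-7354) = (3 + 0)*(-7354) = 3*(-7354) = -22062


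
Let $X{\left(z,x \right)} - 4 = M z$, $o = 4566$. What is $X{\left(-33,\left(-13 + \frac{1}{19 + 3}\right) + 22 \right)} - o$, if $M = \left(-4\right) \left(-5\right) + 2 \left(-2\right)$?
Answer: $-5090$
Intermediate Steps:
$M = 16$ ($M = 20 - 4 = 16$)
$X{\left(z,x \right)} = 4 + 16 z$
$X{\left(-33,\left(-13 + \frac{1}{19 + 3}\right) + 22 \right)} - o = \left(4 + 16 \left(-33\right)\right) - 4566 = \left(4 - 528\right) - 4566 = -524 - 4566 = -5090$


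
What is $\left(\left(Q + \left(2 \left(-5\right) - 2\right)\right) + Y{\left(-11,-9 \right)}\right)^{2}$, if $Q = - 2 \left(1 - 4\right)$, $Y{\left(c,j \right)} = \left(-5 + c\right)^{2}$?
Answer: $62500$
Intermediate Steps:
$Q = 6$ ($Q = \left(-2\right) \left(-3\right) = 6$)
$\left(\left(Q + \left(2 \left(-5\right) - 2\right)\right) + Y{\left(-11,-9 \right)}\right)^{2} = \left(\left(6 + \left(2 \left(-5\right) - 2\right)\right) + \left(-5 - 11\right)^{2}\right)^{2} = \left(\left(6 - 12\right) + \left(-16\right)^{2}\right)^{2} = \left(\left(6 - 12\right) + 256\right)^{2} = \left(-6 + 256\right)^{2} = 250^{2} = 62500$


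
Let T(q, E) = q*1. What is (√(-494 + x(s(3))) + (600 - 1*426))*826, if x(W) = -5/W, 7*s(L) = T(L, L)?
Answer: 143724 + 826*I*√4551/3 ≈ 1.4372e+5 + 18574.0*I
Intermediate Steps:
T(q, E) = q
s(L) = L/7
(√(-494 + x(s(3))) + (600 - 1*426))*826 = (√(-494 - 5/((⅐)*3)) + (600 - 1*426))*826 = (√(-494 - 5/3/7) + (600 - 426))*826 = (√(-494 - 5*7/3) + 174)*826 = (√(-494 - 35/3) + 174)*826 = (√(-1517/3) + 174)*826 = (I*√4551/3 + 174)*826 = (174 + I*√4551/3)*826 = 143724 + 826*I*√4551/3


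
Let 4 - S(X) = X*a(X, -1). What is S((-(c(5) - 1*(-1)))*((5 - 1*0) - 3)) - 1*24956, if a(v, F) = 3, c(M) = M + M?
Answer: -24886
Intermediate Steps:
c(M) = 2*M
S(X) = 4 - 3*X (S(X) = 4 - X*3 = 4 - 3*X)
S((-(c(5) - 1*(-1)))*((5 - 1*0) - 3)) - 1*24956 = (4 - 3*(-(2*5 - 1*(-1)))*((5 - 1*0) - 3)) - 1*24956 = (4 - 3*(-(10 + 1))*((5 + 0) - 3)) - 24956 = (4 - 3*(-1*11)*(5 - 3)) - 24956 = (4 - (-33)*2) - 24956 = (4 - 3*(-22)) - 24956 = (4 + 66) - 24956 = 70 - 24956 = -24886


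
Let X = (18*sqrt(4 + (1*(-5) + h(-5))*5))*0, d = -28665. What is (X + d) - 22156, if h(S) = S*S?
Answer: -50821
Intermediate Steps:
h(S) = S**2
X = 0 (X = (18*sqrt(4 + (1*(-5) + (-5)**2)*5))*0 = (18*sqrt(4 + (-5 + 25)*5))*0 = (18*sqrt(4 + 20*5))*0 = (18*sqrt(4 + 100))*0 = (18*sqrt(104))*0 = (18*(2*sqrt(26)))*0 = (36*sqrt(26))*0 = 0)
(X + d) - 22156 = (0 - 28665) - 22156 = -28665 - 22156 = -50821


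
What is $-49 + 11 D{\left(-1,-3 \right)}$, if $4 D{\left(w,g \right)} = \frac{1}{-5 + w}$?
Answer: $- \frac{1187}{24} \approx -49.458$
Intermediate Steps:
$D{\left(w,g \right)} = \frac{1}{4 \left(-5 + w\right)}$
$-49 + 11 D{\left(-1,-3 \right)} = -49 + 11 \frac{1}{4 \left(-5 - 1\right)} = -49 + 11 \frac{1}{4 \left(-6\right)} = -49 + 11 \cdot \frac{1}{4} \left(- \frac{1}{6}\right) = -49 + 11 \left(- \frac{1}{24}\right) = -49 - \frac{11}{24} = - \frac{1187}{24}$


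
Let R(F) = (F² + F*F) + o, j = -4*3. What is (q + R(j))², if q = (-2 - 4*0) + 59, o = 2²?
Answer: 121801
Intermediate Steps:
o = 4
j = -12
R(F) = 4 + 2*F² (R(F) = (F² + F*F) + 4 = (F² + F²) + 4 = 2*F² + 4 = 4 + 2*F²)
q = 57 (q = (-2 + 0) + 59 = -2 + 59 = 57)
(q + R(j))² = (57 + (4 + 2*(-12)²))² = (57 + (4 + 2*144))² = (57 + (4 + 288))² = (57 + 292)² = 349² = 121801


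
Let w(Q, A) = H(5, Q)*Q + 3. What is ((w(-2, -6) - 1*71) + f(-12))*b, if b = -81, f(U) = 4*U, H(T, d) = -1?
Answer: 9234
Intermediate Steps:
w(Q, A) = 3 - Q (w(Q, A) = -Q + 3 = 3 - Q)
((w(-2, -6) - 1*71) + f(-12))*b = (((3 - 1*(-2)) - 1*71) + 4*(-12))*(-81) = (((3 + 2) - 71) - 48)*(-81) = ((5 - 71) - 48)*(-81) = (-66 - 48)*(-81) = -114*(-81) = 9234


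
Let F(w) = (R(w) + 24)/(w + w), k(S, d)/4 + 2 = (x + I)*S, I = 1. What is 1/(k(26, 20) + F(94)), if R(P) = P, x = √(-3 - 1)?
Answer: 853802/464781593 - 1837888*I/464781593 ≈ 0.001837 - 0.0039543*I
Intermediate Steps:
x = 2*I (x = √(-4) = 2*I ≈ 2.0*I)
k(S, d) = -8 + 4*S*(1 + 2*I) (k(S, d) = -8 + 4*((2*I + 1)*S) = -8 + 4*((1 + 2*I)*S) = -8 + 4*(S*(1 + 2*I)) = -8 + 4*S*(1 + 2*I))
F(w) = (24 + w)/(2*w) (F(w) = (w + 24)/(w + w) = (24 + w)/((2*w)) = (24 + w)*(1/(2*w)) = (24 + w)/(2*w))
1/(k(26, 20) + F(94)) = 1/((-8 + 26*(4 + 8*I)) + (½)*(24 + 94)/94) = 1/((-8 + (104 + 208*I)) + (½)*(1/94)*118) = 1/((96 + 208*I) + 59/94) = 1/(9083/94 + 208*I) = 8836*(9083/94 - 208*I)/464781593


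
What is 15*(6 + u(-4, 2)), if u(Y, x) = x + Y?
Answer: 60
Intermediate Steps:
u(Y, x) = Y + x
15*(6 + u(-4, 2)) = 15*(6 + (-4 + 2)) = 15*(6 - 2) = 15*4 = 60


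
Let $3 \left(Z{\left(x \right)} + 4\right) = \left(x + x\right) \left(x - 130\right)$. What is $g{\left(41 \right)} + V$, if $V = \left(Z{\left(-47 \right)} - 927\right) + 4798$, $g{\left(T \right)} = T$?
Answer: $9454$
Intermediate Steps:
$Z{\left(x \right)} = -4 + \frac{2 x \left(-130 + x\right)}{3}$ ($Z{\left(x \right)} = -4 + \frac{\left(x + x\right) \left(x - 130\right)}{3} = -4 + \frac{2 x \left(-130 + x\right)}{3}$)
$V = 9413$ ($V = \left(\left(-4 - - \frac{12220}{3} + \frac{2 \left(-47\right)^{2}}{3}\right) - 927\right) + 4798 = \left(\left(-4 + \frac{12220}{3} + \frac{2}{3} \cdot 2209\right) - 927\right) + 4798 = \left(\left(-4 + \frac{12220}{3} + \frac{4418}{3}\right) - 927\right) + 4798 = \left(5542 - 927\right) + 4798 = 4615 + 4798 = 9413$)
$g{\left(41 \right)} + V = 41 + 9413 = 9454$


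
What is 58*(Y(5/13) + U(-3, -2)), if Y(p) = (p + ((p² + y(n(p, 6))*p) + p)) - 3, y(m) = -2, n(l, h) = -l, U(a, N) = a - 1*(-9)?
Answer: 30856/169 ≈ 182.58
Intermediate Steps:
U(a, N) = 9 + a (U(a, N) = a + 9 = 9 + a)
Y(p) = -3 + p² (Y(p) = (p + ((p² - 2*p) + p)) - 3 = (p + (p² - p)) - 3 = p² - 3 = -3 + p²)
58*(Y(5/13) + U(-3, -2)) = 58*((-3 + (5/13)²) + (9 - 3)) = 58*((-3 + (5*(1/13))²) + 6) = 58*((-3 + (5/13)²) + 6) = 58*((-3 + 25/169) + 6) = 58*(-482/169 + 6) = 58*(532/169) = 30856/169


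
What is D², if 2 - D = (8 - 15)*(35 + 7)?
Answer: 87616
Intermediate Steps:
D = 296 (D = 2 - (8 - 15)*(35 + 7) = 2 - (-7)*42 = 2 - 1*(-294) = 2 + 294 = 296)
D² = 296² = 87616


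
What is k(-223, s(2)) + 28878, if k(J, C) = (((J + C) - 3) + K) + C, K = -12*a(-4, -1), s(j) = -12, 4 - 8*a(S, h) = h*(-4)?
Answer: 28628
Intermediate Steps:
a(S, h) = 1/2 + h/2 (a(S, h) = 1/2 - h*(-4)/8 = 1/2 - (-1)*h/2 = 1/2 + h/2)
K = 0 (K = -12*(1/2 + (1/2)*(-1)) = -12*(1/2 - 1/2) = -12*0 = 0)
k(J, C) = -3 + J + 2*C (k(J, C) = (((J + C) - 3) + 0) + C = (((C + J) - 3) + 0) + C = ((-3 + C + J) + 0) + C = (-3 + C + J) + C = -3 + J + 2*C)
k(-223, s(2)) + 28878 = (-3 - 223 + 2*(-12)) + 28878 = (-3 - 223 - 24) + 28878 = -250 + 28878 = 28628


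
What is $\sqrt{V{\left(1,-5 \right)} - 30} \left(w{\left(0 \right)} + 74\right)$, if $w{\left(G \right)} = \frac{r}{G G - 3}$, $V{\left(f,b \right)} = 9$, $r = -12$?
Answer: $78 i \sqrt{21} \approx 357.44 i$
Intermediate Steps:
$w{\left(G \right)} = - \frac{12}{-3 + G^{2}}$ ($w{\left(G \right)} = - \frac{12}{G G - 3} = - \frac{12}{G^{2} - 3} = - \frac{12}{-3 + G^{2}}$)
$\sqrt{V{\left(1,-5 \right)} - 30} \left(w{\left(0 \right)} + 74\right) = \sqrt{9 - 30} \left(- \frac{12}{-3 + 0^{2}} + 74\right) = \sqrt{-21} \left(- \frac{12}{-3 + 0} + 74\right) = i \sqrt{21} \left(- \frac{12}{-3} + 74\right) = i \sqrt{21} \left(\left(-12\right) \left(- \frac{1}{3}\right) + 74\right) = i \sqrt{21} \left(4 + 74\right) = i \sqrt{21} \cdot 78 = 78 i \sqrt{21}$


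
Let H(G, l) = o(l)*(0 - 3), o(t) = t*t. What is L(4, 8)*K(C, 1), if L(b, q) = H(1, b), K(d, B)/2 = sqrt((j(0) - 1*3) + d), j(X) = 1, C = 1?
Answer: -96*I ≈ -96.0*I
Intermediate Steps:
o(t) = t**2
H(G, l) = -3*l**2 (H(G, l) = l**2*(0 - 3) = l**2*(-3) = -3*l**2)
K(d, B) = 2*sqrt(-2 + d) (K(d, B) = 2*sqrt((1 - 1*3) + d) = 2*sqrt((1 - 3) + d) = 2*sqrt(-2 + d))
L(b, q) = -3*b**2
L(4, 8)*K(C, 1) = (-3*4**2)*(2*sqrt(-2 + 1)) = (-3*16)*(2*sqrt(-1)) = -96*I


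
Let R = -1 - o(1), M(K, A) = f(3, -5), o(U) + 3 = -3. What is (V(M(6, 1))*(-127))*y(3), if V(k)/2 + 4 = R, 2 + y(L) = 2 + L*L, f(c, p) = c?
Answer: -2286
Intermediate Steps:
y(L) = L² (y(L) = -2 + (2 + L*L) = -2 + (2 + L²) = L²)
o(U) = -6 (o(U) = -3 - 3 = -6)
M(K, A) = 3
R = 5 (R = -1 - 1*(-6) = -1 + 6 = 5)
V(k) = 2 (V(k) = -8 + 2*5 = -8 + 10 = 2)
(V(M(6, 1))*(-127))*y(3) = (2*(-127))*3² = -254*9 = -2286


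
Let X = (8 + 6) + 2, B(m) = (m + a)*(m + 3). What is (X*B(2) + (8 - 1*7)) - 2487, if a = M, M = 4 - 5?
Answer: -2406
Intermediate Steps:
M = -1
a = -1
B(m) = (-1 + m)*(3 + m) (B(m) = (m - 1)*(m + 3) = (-1 + m)*(3 + m))
X = 16 (X = 14 + 2 = 16)
(X*B(2) + (8 - 1*7)) - 2487 = (16*(-3 + 2**2 + 2*2) + (8 - 1*7)) - 2487 = (16*(-3 + 4 + 4) + (8 - 7)) - 2487 = (16*5 + 1) - 2487 = (80 + 1) - 2487 = 81 - 2487 = -2406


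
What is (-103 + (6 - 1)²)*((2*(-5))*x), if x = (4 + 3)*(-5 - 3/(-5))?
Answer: -24024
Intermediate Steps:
x = -154/5 (x = 7*(-5 - 3*(-⅕)) = 7*(-5 + ⅗) = 7*(-22/5) = -154/5 ≈ -30.800)
(-103 + (6 - 1)²)*((2*(-5))*x) = (-103 + (6 - 1)²)*((2*(-5))*(-154/5)) = (-103 + 5²)*(-10*(-154/5)) = (-103 + 25)*308 = -78*308 = -24024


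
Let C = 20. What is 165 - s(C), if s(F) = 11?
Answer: 154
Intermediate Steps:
165 - s(C) = 165 - 1*11 = 165 - 11 = 154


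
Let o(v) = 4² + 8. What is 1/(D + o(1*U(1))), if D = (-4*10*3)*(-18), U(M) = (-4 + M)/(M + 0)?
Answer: 1/2184 ≈ 0.00045788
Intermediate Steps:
U(M) = (-4 + M)/M
o(v) = 24 (o(v) = 16 + 8 = 24)
D = 2160 (D = -40*3*(-18) = -120*(-18) = 2160)
1/(D + o(1*U(1))) = 1/(2160 + 24) = 1/2184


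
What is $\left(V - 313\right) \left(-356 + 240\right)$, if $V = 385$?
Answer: $-8352$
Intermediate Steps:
$\left(V - 313\right) \left(-356 + 240\right) = \left(385 - 313\right) \left(-356 + 240\right) = 72 \left(-116\right) = -8352$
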